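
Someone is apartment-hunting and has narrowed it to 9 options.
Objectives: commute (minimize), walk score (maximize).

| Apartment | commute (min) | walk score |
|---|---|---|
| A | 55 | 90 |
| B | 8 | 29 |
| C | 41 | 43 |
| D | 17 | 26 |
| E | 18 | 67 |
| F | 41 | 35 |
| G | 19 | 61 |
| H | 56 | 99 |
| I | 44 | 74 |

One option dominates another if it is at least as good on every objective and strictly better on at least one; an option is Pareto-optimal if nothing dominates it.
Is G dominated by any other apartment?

Yes

E vs G: commute 18≤19, walk score 67≥61 — E is at least as good on every objective and strictly better on at least one, so E dominates G.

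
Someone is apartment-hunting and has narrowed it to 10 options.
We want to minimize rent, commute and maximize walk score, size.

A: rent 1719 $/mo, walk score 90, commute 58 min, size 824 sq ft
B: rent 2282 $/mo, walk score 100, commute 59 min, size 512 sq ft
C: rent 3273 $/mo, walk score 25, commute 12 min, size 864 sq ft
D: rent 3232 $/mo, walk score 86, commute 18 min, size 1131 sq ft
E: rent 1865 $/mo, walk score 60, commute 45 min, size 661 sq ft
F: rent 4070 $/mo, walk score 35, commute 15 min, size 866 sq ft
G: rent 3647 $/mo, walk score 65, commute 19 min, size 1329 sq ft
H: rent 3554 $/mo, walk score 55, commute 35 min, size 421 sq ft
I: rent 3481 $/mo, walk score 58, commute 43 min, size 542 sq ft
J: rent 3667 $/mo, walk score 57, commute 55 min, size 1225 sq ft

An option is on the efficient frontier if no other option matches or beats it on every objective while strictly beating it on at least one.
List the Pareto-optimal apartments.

A, B, C, D, E, F, G

A: not dominated (best rent).
B: not dominated (best walk score).
C: not dominated (best commute).
D: not dominated.
E: not dominated.
F: not dominated.
G: not dominated (best size).
H: dominated by D (rent 3232≤3554, walk score 86≥55, commute 18≤35, size 1131≥421).
I: dominated by D (rent 3232≤3481, walk score 86≥58, commute 18≤43, size 1131≥542).
J: dominated by G (rent 3647≤3667, walk score 65≥57, commute 19≤55, size 1329≥1225).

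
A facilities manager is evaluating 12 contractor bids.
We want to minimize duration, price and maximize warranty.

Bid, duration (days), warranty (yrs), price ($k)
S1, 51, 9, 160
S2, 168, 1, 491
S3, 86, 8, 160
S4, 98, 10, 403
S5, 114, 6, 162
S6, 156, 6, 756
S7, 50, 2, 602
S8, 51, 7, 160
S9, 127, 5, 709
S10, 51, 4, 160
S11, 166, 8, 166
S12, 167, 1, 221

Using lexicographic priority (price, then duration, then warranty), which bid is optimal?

First minimize price: best is 160, kept {S1, S3, S8, S10}.
Then minimize duration: best is 51, kept {S1, S8, S10}.
Then maximize warranty: best is 9, kept {S1}.

S1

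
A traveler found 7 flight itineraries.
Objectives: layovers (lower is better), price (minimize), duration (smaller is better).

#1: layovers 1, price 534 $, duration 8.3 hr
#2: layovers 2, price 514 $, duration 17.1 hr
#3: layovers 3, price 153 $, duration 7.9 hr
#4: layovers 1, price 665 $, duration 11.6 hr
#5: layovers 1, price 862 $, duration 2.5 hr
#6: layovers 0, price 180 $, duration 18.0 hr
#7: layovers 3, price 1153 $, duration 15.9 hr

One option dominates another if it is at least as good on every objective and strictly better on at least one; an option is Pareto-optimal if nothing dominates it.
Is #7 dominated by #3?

Yes

#3 vs #7: layovers 3≤3, price 153≤1153, duration 7.9≤15.9 — #3 is at least as good on every objective with at least one strict improvement.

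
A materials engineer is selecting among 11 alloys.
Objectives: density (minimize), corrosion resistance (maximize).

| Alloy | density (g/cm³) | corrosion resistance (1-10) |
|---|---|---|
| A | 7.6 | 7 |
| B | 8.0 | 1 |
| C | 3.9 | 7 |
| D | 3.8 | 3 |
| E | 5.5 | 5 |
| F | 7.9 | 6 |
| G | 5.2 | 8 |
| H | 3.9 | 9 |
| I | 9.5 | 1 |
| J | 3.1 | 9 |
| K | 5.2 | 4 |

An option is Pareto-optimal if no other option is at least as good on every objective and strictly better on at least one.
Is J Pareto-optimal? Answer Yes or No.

Yes

A: worse on density (7.6 vs 3.1).
B: worse on density (8.0 vs 3.1).
C: worse on density (3.9 vs 3.1).
D: worse on density (3.8 vs 3.1).
E: worse on density (5.5 vs 3.1).
F: worse on density (7.9 vs 3.1).
G: worse on density (5.2 vs 3.1).
H: worse on density (3.9 vs 3.1).
I: worse on density (9.5 vs 3.1).
K: worse on density (5.2 vs 3.1).
No option is at least as good as J on every objective and strictly better on one.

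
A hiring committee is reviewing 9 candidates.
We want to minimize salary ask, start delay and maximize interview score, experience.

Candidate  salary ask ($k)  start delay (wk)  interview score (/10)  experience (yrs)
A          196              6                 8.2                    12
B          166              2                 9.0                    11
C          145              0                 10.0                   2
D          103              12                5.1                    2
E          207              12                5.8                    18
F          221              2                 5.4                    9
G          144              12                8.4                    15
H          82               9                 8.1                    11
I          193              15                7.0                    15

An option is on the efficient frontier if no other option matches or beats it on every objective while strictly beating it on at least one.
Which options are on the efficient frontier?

A, B, C, E, G, H

A: not dominated.
B: not dominated.
C: not dominated (best start delay).
D: dominated by H (salary ask 82≤103, start delay 9≤12, interview score 8.1≥5.1, experience 11≥2).
E: not dominated (best experience).
F: dominated by B (salary ask 166≤221, start delay 2≤2, interview score 9.0≥5.4, experience 11≥9).
G: not dominated.
H: not dominated (best salary ask).
I: dominated by G (salary ask 144≤193, start delay 12≤15, interview score 8.4≥7.0, experience 15≥15).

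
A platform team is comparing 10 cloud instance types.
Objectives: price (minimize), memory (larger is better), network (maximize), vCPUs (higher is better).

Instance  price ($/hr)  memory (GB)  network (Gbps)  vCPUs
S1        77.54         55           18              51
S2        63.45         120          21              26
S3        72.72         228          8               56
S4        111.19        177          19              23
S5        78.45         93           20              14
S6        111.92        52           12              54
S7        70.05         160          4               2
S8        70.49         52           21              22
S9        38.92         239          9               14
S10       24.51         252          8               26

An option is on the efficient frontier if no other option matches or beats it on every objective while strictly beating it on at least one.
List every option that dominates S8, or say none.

S2

S2: price 63.45≤70.49, memory 120≥52, network 21≥21, vCPUs 26≥22 — dominates S8.
Others (S1, S3, S4, S5, S6, S7, S9, S10) are each worse than S8 on at least one objective.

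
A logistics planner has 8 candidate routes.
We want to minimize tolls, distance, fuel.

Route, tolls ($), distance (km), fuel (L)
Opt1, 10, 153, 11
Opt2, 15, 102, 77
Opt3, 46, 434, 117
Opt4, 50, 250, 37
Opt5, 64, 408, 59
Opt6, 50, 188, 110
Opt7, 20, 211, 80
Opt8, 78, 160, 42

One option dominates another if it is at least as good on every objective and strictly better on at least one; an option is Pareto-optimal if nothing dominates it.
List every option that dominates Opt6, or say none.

Opt1: tolls 10≤50, distance 153≤188, fuel 11≤110 — dominates Opt6.
Opt2: tolls 15≤50, distance 102≤188, fuel 77≤110 — dominates Opt6.
Others (Opt3, Opt4, Opt5, Opt7, Opt8) are each worse than Opt6 on at least one objective.

Opt1, Opt2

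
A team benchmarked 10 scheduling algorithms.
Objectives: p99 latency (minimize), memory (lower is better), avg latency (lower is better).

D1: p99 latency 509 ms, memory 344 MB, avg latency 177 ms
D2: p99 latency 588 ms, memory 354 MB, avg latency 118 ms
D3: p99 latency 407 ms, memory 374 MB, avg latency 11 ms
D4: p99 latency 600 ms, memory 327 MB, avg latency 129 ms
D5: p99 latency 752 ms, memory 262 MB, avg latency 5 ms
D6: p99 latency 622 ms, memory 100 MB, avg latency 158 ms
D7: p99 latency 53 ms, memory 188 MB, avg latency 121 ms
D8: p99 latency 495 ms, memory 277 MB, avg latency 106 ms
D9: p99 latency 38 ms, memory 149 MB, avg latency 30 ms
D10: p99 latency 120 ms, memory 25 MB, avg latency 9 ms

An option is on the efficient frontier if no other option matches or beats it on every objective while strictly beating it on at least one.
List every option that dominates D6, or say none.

D10

D10: p99 latency 120≤622, memory 25≤100, avg latency 9≤158 — dominates D6.
Others (D1, D2, D3, D4, D5, D7, D8, D9) are each worse than D6 on at least one objective.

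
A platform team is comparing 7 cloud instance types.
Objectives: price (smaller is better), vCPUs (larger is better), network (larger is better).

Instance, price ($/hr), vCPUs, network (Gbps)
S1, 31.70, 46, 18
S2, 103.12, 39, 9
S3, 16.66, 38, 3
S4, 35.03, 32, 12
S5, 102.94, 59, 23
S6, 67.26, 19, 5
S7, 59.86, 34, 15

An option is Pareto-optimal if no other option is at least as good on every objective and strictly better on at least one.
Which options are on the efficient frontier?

S1: not dominated.
S2: dominated by S1 (price 31.70≤103.12, vCPUs 46≥39, network 18≥9).
S3: not dominated (best price).
S4: dominated by S1 (price 31.70≤35.03, vCPUs 46≥32, network 18≥12).
S5: not dominated (best vCPUs).
S6: dominated by S1 (price 31.70≤67.26, vCPUs 46≥19, network 18≥5).
S7: dominated by S1 (price 31.70≤59.86, vCPUs 46≥34, network 18≥15).

S1, S3, S5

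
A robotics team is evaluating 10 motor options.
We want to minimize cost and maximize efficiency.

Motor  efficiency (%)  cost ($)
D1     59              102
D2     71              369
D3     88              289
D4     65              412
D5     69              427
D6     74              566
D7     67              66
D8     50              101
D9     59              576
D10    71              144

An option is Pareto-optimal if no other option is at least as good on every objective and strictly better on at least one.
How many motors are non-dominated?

3

D1: dominated by D7 (efficiency 67≥59, cost 66≤102).
D2: dominated by D3 (efficiency 88≥71, cost 289≤369).
D3: not dominated (best efficiency).
D4: dominated by D2 (efficiency 71≥65, cost 369≤412).
D5: dominated by D2 (efficiency 71≥69, cost 369≤427).
D6: dominated by D3 (efficiency 88≥74, cost 289≤566).
D7: not dominated (best cost).
D8: dominated by D7 (efficiency 67≥50, cost 66≤101).
D9: dominated by D1 (efficiency 59≥59, cost 102≤576).
D10: not dominated.
Pareto-optimal: D3, D7, D10 → 3.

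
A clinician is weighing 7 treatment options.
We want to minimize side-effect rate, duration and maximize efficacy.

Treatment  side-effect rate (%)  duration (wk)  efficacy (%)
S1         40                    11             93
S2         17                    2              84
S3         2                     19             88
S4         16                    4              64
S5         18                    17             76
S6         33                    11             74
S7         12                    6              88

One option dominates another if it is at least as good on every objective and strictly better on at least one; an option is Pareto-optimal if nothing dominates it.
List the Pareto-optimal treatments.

S1, S2, S3, S4, S7

S1: not dominated (best efficacy).
S2: not dominated (best duration).
S3: not dominated (best side-effect rate).
S4: not dominated.
S5: dominated by S2 (side-effect rate 17≤18, duration 2≤17, efficacy 84≥76).
S6: dominated by S2 (side-effect rate 17≤33, duration 2≤11, efficacy 84≥74).
S7: not dominated.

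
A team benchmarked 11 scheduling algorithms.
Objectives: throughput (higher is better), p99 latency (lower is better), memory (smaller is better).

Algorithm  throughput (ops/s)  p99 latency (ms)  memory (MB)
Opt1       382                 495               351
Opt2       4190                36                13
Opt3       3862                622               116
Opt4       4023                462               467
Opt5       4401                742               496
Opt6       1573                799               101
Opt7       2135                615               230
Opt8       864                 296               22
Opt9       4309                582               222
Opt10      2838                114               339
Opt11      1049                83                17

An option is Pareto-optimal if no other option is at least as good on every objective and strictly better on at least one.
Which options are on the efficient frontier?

Opt2, Opt5, Opt9

Opt1: dominated by Opt2 (throughput 4190≥382, p99 latency 36≤495, memory 13≤351).
Opt2: not dominated (best p99 latency).
Opt3: dominated by Opt2 (throughput 4190≥3862, p99 latency 36≤622, memory 13≤116).
Opt4: dominated by Opt2 (throughput 4190≥4023, p99 latency 36≤462, memory 13≤467).
Opt5: not dominated (best throughput).
Opt6: dominated by Opt2 (throughput 4190≥1573, p99 latency 36≤799, memory 13≤101).
Opt7: dominated by Opt2 (throughput 4190≥2135, p99 latency 36≤615, memory 13≤230).
Opt8: dominated by Opt2 (throughput 4190≥864, p99 latency 36≤296, memory 13≤22).
Opt9: not dominated.
Opt10: dominated by Opt2 (throughput 4190≥2838, p99 latency 36≤114, memory 13≤339).
Opt11: dominated by Opt2 (throughput 4190≥1049, p99 latency 36≤83, memory 13≤17).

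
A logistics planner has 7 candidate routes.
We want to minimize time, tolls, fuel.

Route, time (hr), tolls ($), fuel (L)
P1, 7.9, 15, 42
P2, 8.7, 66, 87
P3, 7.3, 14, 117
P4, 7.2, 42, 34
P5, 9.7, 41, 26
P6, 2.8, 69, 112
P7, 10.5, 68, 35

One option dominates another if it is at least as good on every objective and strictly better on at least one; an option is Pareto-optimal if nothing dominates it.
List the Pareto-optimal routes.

P1: not dominated.
P2: dominated by P1 (time 7.9≤8.7, tolls 15≤66, fuel 42≤87).
P3: not dominated (best tolls).
P4: not dominated.
P5: not dominated (best fuel).
P6: not dominated (best time).
P7: dominated by P4 (time 7.2≤10.5, tolls 42≤68, fuel 34≤35).

P1, P3, P4, P5, P6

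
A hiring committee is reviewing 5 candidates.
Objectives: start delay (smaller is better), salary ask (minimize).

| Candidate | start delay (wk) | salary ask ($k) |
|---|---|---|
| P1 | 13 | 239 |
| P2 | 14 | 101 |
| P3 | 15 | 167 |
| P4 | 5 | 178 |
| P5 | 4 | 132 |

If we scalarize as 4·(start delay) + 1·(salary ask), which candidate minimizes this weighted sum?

P1: 4·13 + 1·239 = 291
P2: 4·14 + 1·101 = 157
P3: 4·15 + 1·167 = 227
P4: 4·5 + 1·178 = 198
P5: 4·4 + 1·132 = 148
Lowest: P5 at 148.

P5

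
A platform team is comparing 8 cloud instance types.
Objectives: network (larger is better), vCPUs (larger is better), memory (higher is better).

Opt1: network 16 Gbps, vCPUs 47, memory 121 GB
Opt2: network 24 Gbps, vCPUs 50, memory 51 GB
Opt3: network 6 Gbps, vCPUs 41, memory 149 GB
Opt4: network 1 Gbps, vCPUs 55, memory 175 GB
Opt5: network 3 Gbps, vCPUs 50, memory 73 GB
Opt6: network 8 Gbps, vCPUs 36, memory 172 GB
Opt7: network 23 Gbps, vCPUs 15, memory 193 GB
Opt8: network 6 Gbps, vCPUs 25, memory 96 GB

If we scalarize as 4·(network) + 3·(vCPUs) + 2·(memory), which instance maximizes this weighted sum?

Opt7

Opt1: 4·16 + 3·47 + 2·121 = 447
Opt2: 4·24 + 3·50 + 2·51 = 348
Opt3: 4·6 + 3·41 + 2·149 = 445
Opt4: 4·1 + 3·55 + 2·175 = 519
Opt5: 4·3 + 3·50 + 2·73 = 308
Opt6: 4·8 + 3·36 + 2·172 = 484
Opt7: 4·23 + 3·15 + 2·193 = 523
Opt8: 4·6 + 3·25 + 2·96 = 291
Highest: Opt7 at 523.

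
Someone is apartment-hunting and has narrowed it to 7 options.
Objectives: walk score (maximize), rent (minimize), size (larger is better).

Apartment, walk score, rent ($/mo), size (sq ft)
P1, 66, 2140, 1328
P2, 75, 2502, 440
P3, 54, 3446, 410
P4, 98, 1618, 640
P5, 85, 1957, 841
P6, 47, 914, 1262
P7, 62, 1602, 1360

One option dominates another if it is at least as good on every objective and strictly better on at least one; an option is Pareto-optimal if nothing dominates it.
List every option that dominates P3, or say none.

P1, P2, P4, P5, P7

P1: walk score 66≥54, rent 2140≤3446, size 1328≥410 — dominates P3.
P2: walk score 75≥54, rent 2502≤3446, size 440≥410 — dominates P3.
P4: walk score 98≥54, rent 1618≤3446, size 640≥410 — dominates P3.
P5: walk score 85≥54, rent 1957≤3446, size 841≥410 — dominates P3.
P7: walk score 62≥54, rent 1602≤3446, size 1360≥410 — dominates P3.
Others (P6) are each worse than P3 on at least one objective.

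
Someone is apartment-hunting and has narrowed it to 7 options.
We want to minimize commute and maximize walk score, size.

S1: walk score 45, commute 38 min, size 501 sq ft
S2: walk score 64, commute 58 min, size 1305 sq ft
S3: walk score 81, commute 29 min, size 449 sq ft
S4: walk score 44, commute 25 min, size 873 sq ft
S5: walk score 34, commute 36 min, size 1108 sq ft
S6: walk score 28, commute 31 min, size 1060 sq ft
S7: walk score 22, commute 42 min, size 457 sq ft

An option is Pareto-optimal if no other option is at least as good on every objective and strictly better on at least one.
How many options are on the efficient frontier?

6

S1: not dominated.
S2: not dominated (best size).
S3: not dominated (best walk score).
S4: not dominated (best commute).
S5: not dominated.
S6: not dominated.
S7: dominated by S1 (walk score 45≥22, commute 38≤42, size 501≥457).
Pareto-optimal: S1, S2, S3, S4, S5, S6 → 6.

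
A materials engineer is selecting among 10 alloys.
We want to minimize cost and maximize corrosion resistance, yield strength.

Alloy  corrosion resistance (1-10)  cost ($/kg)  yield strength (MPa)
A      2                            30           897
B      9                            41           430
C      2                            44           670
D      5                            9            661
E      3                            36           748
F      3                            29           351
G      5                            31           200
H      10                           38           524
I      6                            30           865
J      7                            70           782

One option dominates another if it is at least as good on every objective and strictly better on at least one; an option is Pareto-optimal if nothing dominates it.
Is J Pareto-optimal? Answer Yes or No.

Yes

A: worse on corrosion resistance (2 vs 7).
B: worse on yield strength (430 vs 782).
C: worse on corrosion resistance (2 vs 7).
D: worse on corrosion resistance (5 vs 7).
E: worse on corrosion resistance (3 vs 7).
F: worse on corrosion resistance (3 vs 7).
G: worse on corrosion resistance (5 vs 7).
H: worse on yield strength (524 vs 782).
I: worse on corrosion resistance (6 vs 7).
No option is at least as good as J on every objective and strictly better on one.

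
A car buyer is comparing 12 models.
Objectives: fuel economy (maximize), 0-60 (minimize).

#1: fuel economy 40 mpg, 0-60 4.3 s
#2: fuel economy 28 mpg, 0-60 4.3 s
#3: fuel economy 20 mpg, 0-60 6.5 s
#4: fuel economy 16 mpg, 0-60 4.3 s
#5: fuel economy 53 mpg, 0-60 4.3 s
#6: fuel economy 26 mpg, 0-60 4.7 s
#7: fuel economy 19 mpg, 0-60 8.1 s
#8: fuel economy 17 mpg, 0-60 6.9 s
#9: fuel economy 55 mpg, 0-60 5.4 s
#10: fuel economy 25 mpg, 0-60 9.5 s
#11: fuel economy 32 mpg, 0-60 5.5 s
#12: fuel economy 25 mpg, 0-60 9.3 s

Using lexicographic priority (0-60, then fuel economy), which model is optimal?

First minimize 0-60: best is 4.3, kept {#1, #2, #4, #5}.
Then maximize fuel economy: best is 53, kept {#5}.

#5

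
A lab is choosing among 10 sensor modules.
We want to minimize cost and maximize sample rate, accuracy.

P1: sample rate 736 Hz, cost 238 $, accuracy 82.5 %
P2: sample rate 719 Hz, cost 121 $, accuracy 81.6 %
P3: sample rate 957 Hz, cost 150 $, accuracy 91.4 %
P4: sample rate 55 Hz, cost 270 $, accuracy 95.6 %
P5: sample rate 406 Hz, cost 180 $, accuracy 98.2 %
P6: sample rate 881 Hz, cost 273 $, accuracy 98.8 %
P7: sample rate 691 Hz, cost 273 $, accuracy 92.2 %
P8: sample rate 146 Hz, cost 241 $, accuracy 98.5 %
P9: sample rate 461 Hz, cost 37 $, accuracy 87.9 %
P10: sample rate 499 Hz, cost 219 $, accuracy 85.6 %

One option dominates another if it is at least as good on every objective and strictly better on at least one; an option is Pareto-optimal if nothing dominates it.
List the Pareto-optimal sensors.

P2, P3, P5, P6, P8, P9

P1: dominated by P3 (sample rate 957≥736, cost 150≤238, accuracy 91.4≥82.5).
P2: not dominated.
P3: not dominated (best sample rate).
P4: dominated by P5 (sample rate 406≥55, cost 180≤270, accuracy 98.2≥95.6).
P5: not dominated.
P6: not dominated (best accuracy).
P7: dominated by P6 (sample rate 881≥691, cost 273≤273, accuracy 98.8≥92.2).
P8: not dominated.
P9: not dominated (best cost).
P10: dominated by P3 (sample rate 957≥499, cost 150≤219, accuracy 91.4≥85.6).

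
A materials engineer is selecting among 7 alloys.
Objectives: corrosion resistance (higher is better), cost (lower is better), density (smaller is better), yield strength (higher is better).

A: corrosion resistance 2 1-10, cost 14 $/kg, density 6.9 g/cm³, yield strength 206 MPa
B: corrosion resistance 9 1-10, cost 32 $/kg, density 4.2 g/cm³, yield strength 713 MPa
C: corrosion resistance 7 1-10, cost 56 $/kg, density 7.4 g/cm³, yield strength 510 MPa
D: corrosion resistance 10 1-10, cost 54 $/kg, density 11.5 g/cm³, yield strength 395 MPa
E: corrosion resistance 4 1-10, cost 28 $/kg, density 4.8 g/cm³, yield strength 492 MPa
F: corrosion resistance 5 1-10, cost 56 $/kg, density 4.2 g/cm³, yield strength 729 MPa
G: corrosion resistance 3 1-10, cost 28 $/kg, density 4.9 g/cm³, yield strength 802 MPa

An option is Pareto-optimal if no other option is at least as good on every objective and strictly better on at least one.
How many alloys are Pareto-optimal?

A: not dominated (best cost).
B: not dominated.
C: dominated by B (corrosion resistance 9≥7, cost 32≤56, density 4.2≤7.4, yield strength 713≥510).
D: not dominated (best corrosion resistance).
E: not dominated.
F: not dominated.
G: not dominated (best yield strength).
Pareto-optimal: A, B, D, E, F, G → 6.

6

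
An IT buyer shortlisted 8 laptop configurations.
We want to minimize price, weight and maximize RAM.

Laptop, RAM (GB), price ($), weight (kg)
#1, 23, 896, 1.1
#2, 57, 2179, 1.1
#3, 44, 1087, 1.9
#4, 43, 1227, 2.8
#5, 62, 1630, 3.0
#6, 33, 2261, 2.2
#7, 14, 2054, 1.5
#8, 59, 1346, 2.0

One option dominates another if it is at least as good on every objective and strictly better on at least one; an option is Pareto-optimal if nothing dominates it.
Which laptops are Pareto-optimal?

#1: not dominated (best price).
#2: not dominated.
#3: not dominated.
#4: dominated by #3 (RAM 44≥43, price 1087≤1227, weight 1.9≤2.8).
#5: not dominated (best RAM).
#6: dominated by #2 (RAM 57≥33, price 2179≤2261, weight 1.1≤2.2).
#7: dominated by #1 (RAM 23≥14, price 896≤2054, weight 1.1≤1.5).
#8: not dominated.

#1, #2, #3, #5, #8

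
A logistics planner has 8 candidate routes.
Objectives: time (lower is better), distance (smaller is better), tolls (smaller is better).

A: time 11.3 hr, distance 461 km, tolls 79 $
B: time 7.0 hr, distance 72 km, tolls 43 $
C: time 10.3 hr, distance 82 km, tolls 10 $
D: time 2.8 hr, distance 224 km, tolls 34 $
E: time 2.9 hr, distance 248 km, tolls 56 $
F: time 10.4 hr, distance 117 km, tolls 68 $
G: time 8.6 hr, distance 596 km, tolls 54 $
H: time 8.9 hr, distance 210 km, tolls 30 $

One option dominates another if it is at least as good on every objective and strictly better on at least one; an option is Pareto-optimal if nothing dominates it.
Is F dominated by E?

No

E vs F: E is worse on distance (248 vs 117), so it does not dominate F.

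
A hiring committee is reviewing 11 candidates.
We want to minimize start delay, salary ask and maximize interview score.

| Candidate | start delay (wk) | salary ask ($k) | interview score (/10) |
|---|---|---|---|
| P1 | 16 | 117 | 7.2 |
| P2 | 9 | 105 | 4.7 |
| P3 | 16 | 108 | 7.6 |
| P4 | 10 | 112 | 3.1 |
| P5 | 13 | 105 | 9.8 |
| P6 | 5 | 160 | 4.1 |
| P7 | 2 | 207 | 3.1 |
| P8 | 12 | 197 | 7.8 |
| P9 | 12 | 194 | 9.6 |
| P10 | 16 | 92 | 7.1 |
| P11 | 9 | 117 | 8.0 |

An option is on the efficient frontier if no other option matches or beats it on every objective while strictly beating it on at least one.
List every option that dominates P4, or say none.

P2

P2: start delay 9≤10, salary ask 105≤112, interview score 4.7≥3.1 — dominates P4.
Others (P1, P3, P5, P6, P7, P8, P9, P10, P11) are each worse than P4 on at least one objective.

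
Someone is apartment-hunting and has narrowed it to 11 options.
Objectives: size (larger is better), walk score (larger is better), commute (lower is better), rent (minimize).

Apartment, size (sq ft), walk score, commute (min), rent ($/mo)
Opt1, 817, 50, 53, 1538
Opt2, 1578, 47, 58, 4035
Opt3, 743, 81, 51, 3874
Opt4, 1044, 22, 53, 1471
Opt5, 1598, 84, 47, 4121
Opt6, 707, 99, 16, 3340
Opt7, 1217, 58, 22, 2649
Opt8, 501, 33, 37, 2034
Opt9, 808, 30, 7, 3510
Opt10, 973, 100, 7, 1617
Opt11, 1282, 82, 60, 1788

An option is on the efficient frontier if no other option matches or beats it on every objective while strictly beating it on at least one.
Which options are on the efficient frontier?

Opt1, Opt2, Opt4, Opt5, Opt7, Opt10, Opt11

Opt1: not dominated.
Opt2: not dominated.
Opt3: dominated by Opt10 (size 973≥743, walk score 100≥81, commute 7≤51, rent 1617≤3874).
Opt4: not dominated (best rent).
Opt5: not dominated (best size).
Opt6: dominated by Opt10 (size 973≥707, walk score 100≥99, commute 7≤16, rent 1617≤3340).
Opt7: not dominated.
Opt8: dominated by Opt10 (size 973≥501, walk score 100≥33, commute 7≤37, rent 1617≤2034).
Opt9: dominated by Opt10 (size 973≥808, walk score 100≥30, commute 7≤7, rent 1617≤3510).
Opt10: not dominated (best walk score).
Opt11: not dominated.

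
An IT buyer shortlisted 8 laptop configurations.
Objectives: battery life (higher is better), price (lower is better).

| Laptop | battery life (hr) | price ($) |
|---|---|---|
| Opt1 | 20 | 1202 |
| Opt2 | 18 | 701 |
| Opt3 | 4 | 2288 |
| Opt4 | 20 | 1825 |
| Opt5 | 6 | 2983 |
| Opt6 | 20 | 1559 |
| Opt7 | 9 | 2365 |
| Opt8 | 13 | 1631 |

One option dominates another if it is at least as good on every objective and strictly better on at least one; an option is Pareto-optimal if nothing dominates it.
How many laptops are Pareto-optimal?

Opt1: not dominated.
Opt2: not dominated (best price).
Opt3: dominated by Opt1 (battery life 20≥4, price 1202≤2288).
Opt4: dominated by Opt1 (battery life 20≥20, price 1202≤1825).
Opt5: dominated by Opt1 (battery life 20≥6, price 1202≤2983).
Opt6: dominated by Opt1 (battery life 20≥20, price 1202≤1559).
Opt7: dominated by Opt1 (battery life 20≥9, price 1202≤2365).
Opt8: dominated by Opt1 (battery life 20≥13, price 1202≤1631).
Pareto-optimal: Opt1, Opt2 → 2.

2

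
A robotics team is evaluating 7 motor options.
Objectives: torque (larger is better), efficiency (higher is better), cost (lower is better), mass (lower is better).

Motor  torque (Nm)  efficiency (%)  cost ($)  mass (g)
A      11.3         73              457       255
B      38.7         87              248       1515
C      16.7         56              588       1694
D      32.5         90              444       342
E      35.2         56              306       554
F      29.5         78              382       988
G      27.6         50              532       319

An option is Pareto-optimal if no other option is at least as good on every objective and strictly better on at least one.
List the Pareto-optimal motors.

A: not dominated (best mass).
B: not dominated (best torque).
C: dominated by B (torque 38.7≥16.7, efficiency 87≥56, cost 248≤588, mass 1515≤1694).
D: not dominated (best efficiency).
E: not dominated.
F: not dominated.
G: not dominated.

A, B, D, E, F, G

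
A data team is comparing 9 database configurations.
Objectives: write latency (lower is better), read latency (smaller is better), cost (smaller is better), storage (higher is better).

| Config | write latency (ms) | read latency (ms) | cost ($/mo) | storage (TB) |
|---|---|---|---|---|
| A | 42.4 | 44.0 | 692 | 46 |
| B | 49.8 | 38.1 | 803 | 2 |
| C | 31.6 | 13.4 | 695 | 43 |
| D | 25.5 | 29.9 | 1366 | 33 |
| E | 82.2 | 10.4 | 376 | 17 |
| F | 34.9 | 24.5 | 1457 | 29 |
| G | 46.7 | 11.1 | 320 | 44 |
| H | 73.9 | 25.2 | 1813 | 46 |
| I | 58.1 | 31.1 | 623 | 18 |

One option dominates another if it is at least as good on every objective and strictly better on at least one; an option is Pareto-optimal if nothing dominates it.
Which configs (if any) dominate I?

G: write latency 46.7≤58.1, read latency 11.1≤31.1, cost 320≤623, storage 44≥18 — dominates I.
Others (A, B, C, D, E, F, H) are each worse than I on at least one objective.

G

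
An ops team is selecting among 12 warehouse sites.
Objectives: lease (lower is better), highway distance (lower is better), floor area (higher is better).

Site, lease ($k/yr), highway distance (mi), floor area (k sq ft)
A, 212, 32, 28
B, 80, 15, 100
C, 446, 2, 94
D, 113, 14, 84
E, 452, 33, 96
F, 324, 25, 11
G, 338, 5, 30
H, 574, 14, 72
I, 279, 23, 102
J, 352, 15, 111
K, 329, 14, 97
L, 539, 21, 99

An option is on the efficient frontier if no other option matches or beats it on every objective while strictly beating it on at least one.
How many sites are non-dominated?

7

A: dominated by B (lease 80≤212, highway distance 15≤32, floor area 100≥28).
B: not dominated (best lease).
C: not dominated (best highway distance).
D: not dominated.
E: dominated by B (lease 80≤452, highway distance 15≤33, floor area 100≥96).
F: dominated by B (lease 80≤324, highway distance 15≤25, floor area 100≥11).
G: not dominated.
H: dominated by C (lease 446≤574, highway distance 2≤14, floor area 94≥72).
I: not dominated.
J: not dominated (best floor area).
K: not dominated.
L: dominated by B (lease 80≤539, highway distance 15≤21, floor area 100≥99).
Pareto-optimal: B, C, D, G, I, J, K → 7.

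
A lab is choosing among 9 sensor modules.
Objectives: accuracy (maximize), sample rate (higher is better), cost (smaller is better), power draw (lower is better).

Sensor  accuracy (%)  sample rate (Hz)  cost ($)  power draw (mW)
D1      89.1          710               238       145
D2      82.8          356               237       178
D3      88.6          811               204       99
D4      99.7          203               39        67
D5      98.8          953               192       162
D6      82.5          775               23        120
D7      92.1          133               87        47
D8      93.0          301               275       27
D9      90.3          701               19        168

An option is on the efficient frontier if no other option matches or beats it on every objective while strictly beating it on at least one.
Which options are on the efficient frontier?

D1, D3, D4, D5, D6, D7, D8, D9

D1: not dominated.
D2: dominated by D3 (accuracy 88.6≥82.8, sample rate 811≥356, cost 204≤237, power draw 99≤178).
D3: not dominated.
D4: not dominated (best accuracy).
D5: not dominated (best sample rate).
D6: not dominated.
D7: not dominated.
D8: not dominated (best power draw).
D9: not dominated (best cost).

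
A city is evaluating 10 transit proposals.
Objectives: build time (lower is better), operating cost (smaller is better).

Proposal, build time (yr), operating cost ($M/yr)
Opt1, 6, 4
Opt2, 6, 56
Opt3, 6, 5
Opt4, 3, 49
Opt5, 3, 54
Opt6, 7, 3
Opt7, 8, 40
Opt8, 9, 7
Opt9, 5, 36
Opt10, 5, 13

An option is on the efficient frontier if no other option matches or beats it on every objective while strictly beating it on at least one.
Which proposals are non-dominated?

Opt1: not dominated.
Opt2: dominated by Opt1 (build time 6≤6, operating cost 4≤56).
Opt3: dominated by Opt1 (build time 6≤6, operating cost 4≤5).
Opt4: not dominated.
Opt5: dominated by Opt4 (build time 3≤3, operating cost 49≤54).
Opt6: not dominated (best operating cost).
Opt7: dominated by Opt1 (build time 6≤8, operating cost 4≤40).
Opt8: dominated by Opt1 (build time 6≤9, operating cost 4≤7).
Opt9: dominated by Opt10 (build time 5≤5, operating cost 13≤36).
Opt10: not dominated.

Opt1, Opt4, Opt6, Opt10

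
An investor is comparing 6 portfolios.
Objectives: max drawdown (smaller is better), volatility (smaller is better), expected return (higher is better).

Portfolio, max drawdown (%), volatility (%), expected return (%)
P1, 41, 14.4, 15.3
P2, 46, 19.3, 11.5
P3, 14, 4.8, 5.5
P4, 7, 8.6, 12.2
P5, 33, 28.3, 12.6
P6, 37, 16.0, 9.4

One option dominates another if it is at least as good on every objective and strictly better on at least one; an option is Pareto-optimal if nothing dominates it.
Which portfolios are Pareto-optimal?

P1: not dominated (best expected return).
P2: dominated by P1 (max drawdown 41≤46, volatility 14.4≤19.3, expected return 15.3≥11.5).
P3: not dominated (best volatility).
P4: not dominated (best max drawdown).
P5: not dominated.
P6: dominated by P4 (max drawdown 7≤37, volatility 8.6≤16.0, expected return 12.2≥9.4).

P1, P3, P4, P5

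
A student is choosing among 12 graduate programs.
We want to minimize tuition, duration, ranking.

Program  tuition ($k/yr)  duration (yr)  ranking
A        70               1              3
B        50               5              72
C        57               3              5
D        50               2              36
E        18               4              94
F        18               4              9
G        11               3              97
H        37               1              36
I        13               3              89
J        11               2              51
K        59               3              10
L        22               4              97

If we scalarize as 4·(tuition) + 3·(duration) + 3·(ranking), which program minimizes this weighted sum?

F

A: 4·70 + 3·1 + 3·3 = 292
B: 4·50 + 3·5 + 3·72 = 431
C: 4·57 + 3·3 + 3·5 = 252
D: 4·50 + 3·2 + 3·36 = 314
E: 4·18 + 3·4 + 3·94 = 366
F: 4·18 + 3·4 + 3·9 = 111
G: 4·11 + 3·3 + 3·97 = 344
H: 4·37 + 3·1 + 3·36 = 259
I: 4·13 + 3·3 + 3·89 = 328
J: 4·11 + 3·2 + 3·51 = 203
K: 4·59 + 3·3 + 3·10 = 275
L: 4·22 + 3·4 + 3·97 = 391
Lowest: F at 111.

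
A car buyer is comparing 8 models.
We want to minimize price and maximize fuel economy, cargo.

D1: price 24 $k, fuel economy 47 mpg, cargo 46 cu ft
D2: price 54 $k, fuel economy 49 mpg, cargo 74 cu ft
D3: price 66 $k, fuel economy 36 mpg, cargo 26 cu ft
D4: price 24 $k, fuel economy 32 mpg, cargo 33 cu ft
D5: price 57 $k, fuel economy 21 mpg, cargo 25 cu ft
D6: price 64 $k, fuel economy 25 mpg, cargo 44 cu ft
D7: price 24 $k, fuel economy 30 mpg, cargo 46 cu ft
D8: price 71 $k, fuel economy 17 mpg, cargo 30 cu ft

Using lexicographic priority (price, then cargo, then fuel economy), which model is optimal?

First minimize price: best is 24, kept {D1, D4, D7}.
Then maximize cargo: best is 46, kept {D1, D7}.
Then maximize fuel economy: best is 47, kept {D1}.

D1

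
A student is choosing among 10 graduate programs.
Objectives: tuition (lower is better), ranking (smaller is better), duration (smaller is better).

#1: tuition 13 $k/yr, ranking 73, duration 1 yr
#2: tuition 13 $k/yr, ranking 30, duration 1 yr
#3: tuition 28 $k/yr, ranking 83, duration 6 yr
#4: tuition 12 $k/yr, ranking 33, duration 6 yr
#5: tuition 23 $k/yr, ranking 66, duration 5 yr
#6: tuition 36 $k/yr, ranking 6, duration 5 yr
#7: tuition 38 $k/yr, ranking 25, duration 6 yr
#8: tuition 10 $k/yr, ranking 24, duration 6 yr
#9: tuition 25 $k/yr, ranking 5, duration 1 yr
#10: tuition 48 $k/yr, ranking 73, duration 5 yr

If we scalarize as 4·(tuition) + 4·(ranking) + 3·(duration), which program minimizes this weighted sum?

#1: 4·13 + 4·73 + 3·1 = 347
#2: 4·13 + 4·30 + 3·1 = 175
#3: 4·28 + 4·83 + 3·6 = 462
#4: 4·12 + 4·33 + 3·6 = 198
#5: 4·23 + 4·66 + 3·5 = 371
#6: 4·36 + 4·6 + 3·5 = 183
#7: 4·38 + 4·25 + 3·6 = 270
#8: 4·10 + 4·24 + 3·6 = 154
#9: 4·25 + 4·5 + 3·1 = 123
#10: 4·48 + 4·73 + 3·5 = 499
Lowest: #9 at 123.

#9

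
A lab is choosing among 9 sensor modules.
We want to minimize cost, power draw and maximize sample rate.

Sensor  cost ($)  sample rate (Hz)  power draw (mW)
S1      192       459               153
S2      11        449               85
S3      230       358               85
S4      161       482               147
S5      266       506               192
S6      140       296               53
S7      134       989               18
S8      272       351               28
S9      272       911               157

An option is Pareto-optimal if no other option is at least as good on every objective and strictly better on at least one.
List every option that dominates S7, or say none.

S1: worse on cost (192 vs 134).
S2: worse on sample rate (449 vs 989).
S3: worse on cost (230 vs 134).
S4: worse on cost (161 vs 134).
S5: worse on cost (266 vs 134).
S6: worse on cost (140 vs 134).
S8: worse on cost (272 vs 134).
S9: worse on cost (272 vs 134).
No option dominates S7.

none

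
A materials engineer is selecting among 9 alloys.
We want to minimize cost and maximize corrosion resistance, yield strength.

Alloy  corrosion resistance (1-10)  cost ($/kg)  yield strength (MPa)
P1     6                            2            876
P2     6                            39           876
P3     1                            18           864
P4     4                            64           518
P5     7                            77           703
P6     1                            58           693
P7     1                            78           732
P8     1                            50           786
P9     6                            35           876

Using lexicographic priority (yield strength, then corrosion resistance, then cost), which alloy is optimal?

P1

First maximize yield strength: best is 876, kept {P1, P2, P9}.
Then maximize corrosion resistance: best is 6, kept {P1, P2, P9}.
Then minimize cost: best is 2, kept {P1}.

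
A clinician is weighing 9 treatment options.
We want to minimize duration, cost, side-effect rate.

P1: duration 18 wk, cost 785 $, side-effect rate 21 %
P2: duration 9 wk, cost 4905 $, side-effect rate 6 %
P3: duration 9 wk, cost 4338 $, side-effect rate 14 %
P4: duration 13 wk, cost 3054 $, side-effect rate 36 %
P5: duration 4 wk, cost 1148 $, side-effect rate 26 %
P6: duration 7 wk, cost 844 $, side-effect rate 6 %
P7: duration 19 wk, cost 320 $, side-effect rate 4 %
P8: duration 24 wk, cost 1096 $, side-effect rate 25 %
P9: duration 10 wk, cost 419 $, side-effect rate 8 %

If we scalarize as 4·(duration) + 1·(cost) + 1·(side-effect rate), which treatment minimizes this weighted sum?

P7

P1: 4·18 + 1·785 + 1·21 = 878
P2: 4·9 + 1·4905 + 1·6 = 4947
P3: 4·9 + 1·4338 + 1·14 = 4388
P4: 4·13 + 1·3054 + 1·36 = 3142
P5: 4·4 + 1·1148 + 1·26 = 1190
P6: 4·7 + 1·844 + 1·6 = 878
P7: 4·19 + 1·320 + 1·4 = 400
P8: 4·24 + 1·1096 + 1·25 = 1217
P9: 4·10 + 1·419 + 1·8 = 467
Lowest: P7 at 400.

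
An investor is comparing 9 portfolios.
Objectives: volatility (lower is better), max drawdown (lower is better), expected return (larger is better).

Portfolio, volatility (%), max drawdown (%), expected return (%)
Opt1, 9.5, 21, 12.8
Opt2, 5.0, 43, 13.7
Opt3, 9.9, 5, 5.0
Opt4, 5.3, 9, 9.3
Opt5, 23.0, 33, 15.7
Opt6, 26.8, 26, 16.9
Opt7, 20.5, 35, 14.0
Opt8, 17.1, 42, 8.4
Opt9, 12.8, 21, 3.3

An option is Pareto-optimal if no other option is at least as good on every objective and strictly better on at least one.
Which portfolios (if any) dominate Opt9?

Opt1, Opt3, Opt4

Opt1: volatility 9.5≤12.8, max drawdown 21≤21, expected return 12.8≥3.3 — dominates Opt9.
Opt3: volatility 9.9≤12.8, max drawdown 5≤21, expected return 5.0≥3.3 — dominates Opt9.
Opt4: volatility 5.3≤12.8, max drawdown 9≤21, expected return 9.3≥3.3 — dominates Opt9.
Others (Opt2, Opt5, Opt6, Opt7, Opt8) are each worse than Opt9 on at least one objective.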